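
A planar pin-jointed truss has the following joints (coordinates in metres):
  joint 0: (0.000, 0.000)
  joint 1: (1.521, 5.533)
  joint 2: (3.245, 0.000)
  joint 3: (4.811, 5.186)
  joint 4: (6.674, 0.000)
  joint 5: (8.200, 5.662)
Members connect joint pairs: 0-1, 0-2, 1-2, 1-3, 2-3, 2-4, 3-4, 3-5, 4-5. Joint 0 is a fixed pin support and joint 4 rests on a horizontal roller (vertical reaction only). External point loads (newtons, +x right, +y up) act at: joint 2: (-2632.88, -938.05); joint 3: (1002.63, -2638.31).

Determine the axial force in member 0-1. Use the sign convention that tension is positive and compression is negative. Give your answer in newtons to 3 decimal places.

-455.630

N=6 nodes, M=9 members, R=3 reactions → 2N=12, M+R=12
member 0 (0-1): L=5.7383, (cx,cy)=(0.2651,0.9642)
member 1 (0-2): L=3.2450, (cx,cy)=(1.0000,0.0000)
member 2 (1-2): L=5.7954, (cx,cy)=(0.2975,-0.9547)
member 3 (1-3): L=3.3082, (cx,cy)=(0.9945,-0.1049)
member 4 (2-3): L=5.4173, (cx,cy)=(0.2891,0.9573)
member 5 (2-4): L=3.4290, (cx,cy)=(1.0000,0.0000)
member 6 (3-4): L=5.5105, (cx,cy)=(0.3381,-0.9411)
member 7 (3-5): L=3.4223, (cx,cy)=(0.9903,0.1391)
member 8 (4-5): L=5.8640, (cx,cy)=(0.2602,0.9655)
solve A·x = −loads:
  F[0-1] = -455.6300 N (compression)
  F[0-2] = -1509.4792 N (compression)
  F[1-2] = +489.5966 N (tension)
  F[1-3] = -267.8933 N (compression)
  F[2-3] = +491.6067 N (tension)
  F[2-4] = +1126.9344 N (tension)
  F[3-4] = -3333.3050 N (compression)
  F[3-5] = -0.0000 N (tension)
  F[4-5] = +0.0000 N (tension)
  Rx@0 = +1630.2500 N
  Ry@0 = +439.3326 N
  Ry@4 = +3137.0274 N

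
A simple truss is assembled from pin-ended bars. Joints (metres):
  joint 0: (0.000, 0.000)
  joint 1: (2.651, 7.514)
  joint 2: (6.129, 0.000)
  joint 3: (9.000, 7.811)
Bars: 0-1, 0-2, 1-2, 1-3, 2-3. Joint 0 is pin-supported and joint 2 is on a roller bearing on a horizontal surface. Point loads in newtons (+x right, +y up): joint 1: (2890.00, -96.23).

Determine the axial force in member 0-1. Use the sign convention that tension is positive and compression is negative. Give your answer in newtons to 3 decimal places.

N=4 nodes, M=5 members, R=3 reactions → 2N=8, M+R=8
member 0 (0-1): L=7.9679, (cx,cy)=(0.3327,0.9430)
member 1 (0-2): L=6.1290, (cx,cy)=(1.0000,0.0000)
member 2 (1-2): L=8.2799, (cx,cy)=(0.4201,-0.9075)
member 3 (1-3): L=6.3559, (cx,cy)=(0.9989,0.0467)
member 4 (2-3): L=8.3219, (cx,cy)=(0.3450,0.9386)
solve A·x = −loads:
  F[0-1] = +3699.2049 N (tension)
  F[0-2] = +1659.2430 N (tension)
  F[1-2] = -3950.0748 N (compression)
  F[1-3] = -0.0000 N (compression)
  F[2-3] = +0.0000 N (tension)
  Rx@0 = -2890.0000 N
  Ry@0 = -3488.4601 N
  Ry@2 = +3584.6901 N

3699.205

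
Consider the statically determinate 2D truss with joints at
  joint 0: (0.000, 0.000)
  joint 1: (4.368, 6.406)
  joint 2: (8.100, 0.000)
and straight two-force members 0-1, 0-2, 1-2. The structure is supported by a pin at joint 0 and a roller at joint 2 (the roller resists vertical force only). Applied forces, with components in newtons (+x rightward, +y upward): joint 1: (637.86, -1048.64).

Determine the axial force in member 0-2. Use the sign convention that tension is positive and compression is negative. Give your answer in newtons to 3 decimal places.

N=3 nodes, M=3 members, R=3 reactions → 2N=6, M+R=6
member 0 (0-1): L=7.7535, (cx,cy)=(0.5634,0.8262)
member 1 (0-2): L=8.1000, (cx,cy)=(1.0000,0.0000)
member 2 (1-2): L=7.4138, (cx,cy)=(0.5034,-0.8641)
solve A·x = −loads:
  F[0-1] = +25.7918 N (tension)
  F[0-2] = +623.3299 N (tension)
  F[1-2] = -1238.2779 N (compression)
  Rx@0 = -637.8600 N
  Ry@0 = -21.3095 N
  Ry@2 = +1069.9495 N

623.330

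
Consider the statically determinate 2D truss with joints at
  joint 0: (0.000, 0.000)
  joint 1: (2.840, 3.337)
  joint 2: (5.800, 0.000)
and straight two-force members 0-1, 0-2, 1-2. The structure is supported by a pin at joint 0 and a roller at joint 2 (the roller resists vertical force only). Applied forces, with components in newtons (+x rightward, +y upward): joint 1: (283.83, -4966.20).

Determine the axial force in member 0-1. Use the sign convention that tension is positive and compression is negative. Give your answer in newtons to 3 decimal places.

N=3 nodes, M=3 members, R=3 reactions → 2N=6, M+R=6
member 0 (0-1): L=4.3819, (cx,cy)=(0.6481,0.7615)
member 1 (0-2): L=5.8000, (cx,cy)=(1.0000,0.0000)
member 2 (1-2): L=4.4606, (cx,cy)=(0.6636,-0.7481)
solve A·x = −loads:
  F[0-1] = -3113.6595 N (compression)
  F[0-2] = +2301.8507 N (tension)
  F[1-2] = -3468.8146 N (compression)
  Rx@0 = -283.8300 N
  Ry@0 = +2371.1744 N
  Ry@2 = +2595.0256 N

-3113.660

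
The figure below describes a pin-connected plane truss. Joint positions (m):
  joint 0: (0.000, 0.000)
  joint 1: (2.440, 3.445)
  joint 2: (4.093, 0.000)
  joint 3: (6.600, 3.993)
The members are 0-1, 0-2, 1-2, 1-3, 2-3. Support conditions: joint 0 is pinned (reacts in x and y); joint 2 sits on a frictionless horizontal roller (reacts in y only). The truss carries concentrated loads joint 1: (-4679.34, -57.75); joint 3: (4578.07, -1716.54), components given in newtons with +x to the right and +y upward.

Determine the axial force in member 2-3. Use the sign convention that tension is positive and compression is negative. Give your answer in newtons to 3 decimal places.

-2985.857

N=4 nodes, M=5 members, R=3 reactions → 2N=8, M+R=8
member 0 (0-1): L=4.2216, (cx,cy)=(0.5780,0.8160)
member 1 (0-2): L=4.0930, (cx,cy)=(1.0000,0.0000)
member 2 (1-2): L=3.8211, (cx,cy)=(0.4326,-0.9016)
member 3 (1-3): L=4.1959, (cx,cy)=(0.9914,0.1306)
member 4 (2-3): L=4.7148, (cx,cy)=(0.5317,0.8469)
solve A·x = −loads:
  F[0-1] = +1906.4830 N (tension)
  F[0-2] = -1203.1876 N (compression)
  F[1-2] = -888.7826 N (compression)
  F[1-3] = +6219.0150 N (tension)
  F[2-3] = -2985.8570 N (compression)
  Rx@0 = +101.2700 N
  Ry@0 = -1555.7811 N
  Ry@2 = +3330.0711 N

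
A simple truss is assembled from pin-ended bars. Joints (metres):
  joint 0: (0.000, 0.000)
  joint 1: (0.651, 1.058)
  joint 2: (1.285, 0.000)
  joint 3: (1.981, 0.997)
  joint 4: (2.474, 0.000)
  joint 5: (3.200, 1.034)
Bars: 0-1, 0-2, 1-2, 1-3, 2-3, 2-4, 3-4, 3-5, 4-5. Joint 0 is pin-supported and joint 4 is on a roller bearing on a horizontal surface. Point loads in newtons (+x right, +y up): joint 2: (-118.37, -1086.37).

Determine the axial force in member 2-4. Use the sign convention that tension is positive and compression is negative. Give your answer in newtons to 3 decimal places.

N=6 nodes, M=9 members, R=3 reactions → 2N=12, M+R=12
member 0 (0-1): L=1.2422, (cx,cy)=(0.5241,0.8517)
member 1 (0-2): L=1.2850, (cx,cy)=(1.0000,0.0000)
member 2 (1-2): L=1.2334, (cx,cy)=(0.5140,-0.8578)
member 3 (1-3): L=1.3314, (cx,cy)=(0.9989,-0.0458)
member 4 (2-3): L=1.2159, (cx,cy)=(0.5724,0.8200)
member 5 (2-4): L=1.1890, (cx,cy)=(1.0000,0.0000)
member 6 (3-4): L=1.1122, (cx,cy)=(0.4433,-0.8964)
member 7 (3-5): L=1.2196, (cx,cy)=(0.9995,0.0303)
member 8 (4-5): L=1.2634, (cx,cy)=(0.5746,0.8184)
solve A·x = −loads:
  F[0-1] = -613.0282 N (compression)
  F[0-2] = +202.8890 N (tension)
  F[1-2] = +643.5382 N (tension)
  F[1-3] = -652.7351 N (compression)
  F[2-3] = +651.6818 N (tension)
  F[2-4] = +279.0185 N (tension)
  F[3-4] = -629.4787 N (compression)
  F[3-5] = -0.0000 N (compression)
  F[4-5] = +0.0000 N (tension)
  Rx@0 = +118.3700 N
  Ry@0 = +522.1075 N
  Ry@4 = +564.2625 N

279.018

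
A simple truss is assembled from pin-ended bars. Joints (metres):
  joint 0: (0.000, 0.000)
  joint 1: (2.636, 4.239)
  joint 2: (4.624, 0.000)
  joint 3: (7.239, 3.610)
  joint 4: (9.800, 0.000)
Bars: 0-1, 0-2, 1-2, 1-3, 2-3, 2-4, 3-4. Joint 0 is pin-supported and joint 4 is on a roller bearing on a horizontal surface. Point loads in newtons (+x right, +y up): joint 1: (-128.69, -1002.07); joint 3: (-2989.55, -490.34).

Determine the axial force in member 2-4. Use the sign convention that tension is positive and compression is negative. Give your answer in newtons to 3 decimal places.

-372.572

N=5 nodes, M=7 members, R=3 reactions → 2N=10, M+R=10
member 0 (0-1): L=4.9918, (cx,cy)=(0.5281,0.8492)
member 1 (0-2): L=4.6240, (cx,cy)=(1.0000,0.0000)
member 2 (1-2): L=4.6820, (cx,cy)=(0.4246,-0.9054)
member 3 (1-3): L=4.6458, (cx,cy)=(0.9908,-0.1354)
member 4 (2-3): L=4.4576, (cx,cy)=(0.5866,0.8099)
member 5 (2-4): L=5.1760, (cx,cy)=(1.0000,0.0000)
member 6 (3-4): L=4.4262, (cx,cy)=(0.5786,-0.8156)
solve A·x = −loads:
  F[0-1] = -2375.8705 N (compression)
  F[0-2] = -1863.6122 N (compression)
  F[1-2] = +1380.0311 N (tension)
  F[1-3] = -1727.8133 N (compression)
  F[2-3] = -1542.8183 N (compression)
  F[2-4] = -372.5723 N (compression)
  F[3-4] = +643.9132 N (tension)
  Rx@0 = +3118.2400 N
  Ry@0 = +2017.5901 N
  Ry@4 = -525.1801 N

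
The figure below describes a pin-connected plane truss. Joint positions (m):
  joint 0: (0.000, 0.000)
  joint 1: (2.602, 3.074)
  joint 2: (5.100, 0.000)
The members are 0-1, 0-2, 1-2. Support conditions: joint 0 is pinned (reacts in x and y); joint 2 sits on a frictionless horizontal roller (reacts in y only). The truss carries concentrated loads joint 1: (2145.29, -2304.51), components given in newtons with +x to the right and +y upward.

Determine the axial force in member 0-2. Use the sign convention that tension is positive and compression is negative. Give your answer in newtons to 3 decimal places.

N=3 nodes, M=3 members, R=3 reactions → 2N=6, M+R=6
member 0 (0-1): L=4.0274, (cx,cy)=(0.6461,0.7633)
member 1 (0-2): L=5.1000, (cx,cy)=(1.0000,0.0000)
member 2 (1-2): L=3.9610, (cx,cy)=(0.6306,-0.7761)
solve A·x = −loads:
  F[0-1] = +215.2637 N (tension)
  F[0-2] = +2006.2134 N (tension)
  F[1-2] = -3181.1852 N (compression)
  Rx@0 = -2145.2900 N
  Ry@0 = -164.3050 N
  Ry@2 = +2468.8150 N

2006.213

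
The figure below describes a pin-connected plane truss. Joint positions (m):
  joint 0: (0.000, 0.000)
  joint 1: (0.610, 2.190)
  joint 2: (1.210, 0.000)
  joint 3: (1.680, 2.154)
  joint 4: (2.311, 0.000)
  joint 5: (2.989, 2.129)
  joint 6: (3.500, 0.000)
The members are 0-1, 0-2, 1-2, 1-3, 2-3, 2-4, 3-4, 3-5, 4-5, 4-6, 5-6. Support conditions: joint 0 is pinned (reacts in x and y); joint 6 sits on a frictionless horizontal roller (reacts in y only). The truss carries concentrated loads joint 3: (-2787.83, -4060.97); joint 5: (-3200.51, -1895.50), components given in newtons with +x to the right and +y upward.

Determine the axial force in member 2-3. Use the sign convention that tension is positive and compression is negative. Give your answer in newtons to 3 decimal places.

-6309.553

N=7 nodes, M=11 members, R=3 reactions → 2N=14, M+R=14
member 0 (0-1): L=2.2734, (cx,cy)=(0.2683,0.9633)
member 1 (0-2): L=1.2100, (cx,cy)=(1.0000,0.0000)
member 2 (1-2): L=2.2707, (cx,cy)=(0.2642,-0.9645)
member 3 (1-3): L=1.0706, (cx,cy)=(0.9994,-0.0336)
member 4 (2-3): L=2.2047, (cx,cy)=(0.2132,0.9770)
member 5 (2-4): L=1.1010, (cx,cy)=(1.0000,0.0000)
member 6 (3-4): L=2.2445, (cx,cy)=(0.2811,-0.9597)
member 7 (3-5): L=1.3092, (cx,cy)=(0.9998,-0.0191)
member 8 (4-5): L=2.2344, (cx,cy)=(0.3034,0.9528)
member 9 (4-6): L=1.1890, (cx,cy)=(1.0000,0.0000)
member 10 (5-6): L=2.1895, (cx,cy)=(0.2334,-0.9724)
solve A·x = −loads:
  F[0-1] = -6281.3271 N (compression)
  F[0-2] = -4302.9066 N (compression)
  F[1-2] = +6391.6827 N (tension)
  F[1-3] = -3376.2499 N (compression)
  F[2-3] = -6309.5533 N (compression)
  F[2-4] = -1268.9110 N (compression)
  F[3-4] = +2123.9663 N (tension)
  F[3-5] = -2529.1685 N (compression)
  F[4-5] = -2139.1701 N (compression)
  F[4-6] = -22.6847 N (compression)
  F[5-6] = +97.1964 N (tension)
  Rx@0 = +5988.3400 N
  Ry@0 = +6050.9821 N
  Ry@6 = -94.5121 N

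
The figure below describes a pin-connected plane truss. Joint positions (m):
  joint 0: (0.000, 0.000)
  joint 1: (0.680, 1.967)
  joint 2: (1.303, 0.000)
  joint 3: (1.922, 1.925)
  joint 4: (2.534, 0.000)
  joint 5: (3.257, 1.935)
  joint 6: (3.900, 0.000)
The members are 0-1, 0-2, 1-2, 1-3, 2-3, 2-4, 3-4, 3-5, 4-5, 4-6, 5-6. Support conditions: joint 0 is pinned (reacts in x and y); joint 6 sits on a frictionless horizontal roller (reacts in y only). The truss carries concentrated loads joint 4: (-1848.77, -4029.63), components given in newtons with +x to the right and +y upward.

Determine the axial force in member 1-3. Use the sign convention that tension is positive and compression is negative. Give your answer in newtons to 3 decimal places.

-945.619

N=7 nodes, M=11 members, R=3 reactions → 2N=14, M+R=14
member 0 (0-1): L=2.0812, (cx,cy)=(0.3267,0.9451)
member 1 (0-2): L=1.3030, (cx,cy)=(1.0000,0.0000)
member 2 (1-2): L=2.0633, (cx,cy)=(0.3019,-0.9533)
member 3 (1-3): L=1.2427, (cx,cy)=(0.9994,-0.0338)
member 4 (2-3): L=2.0221, (cx,cy)=(0.3061,0.9520)
member 5 (2-4): L=1.2310, (cx,cy)=(1.0000,0.0000)
member 6 (3-4): L=2.0199, (cx,cy)=(0.3030,-0.9530)
member 7 (3-5): L=1.3350, (cx,cy)=(1.0000,0.0075)
member 8 (4-5): L=2.0657, (cx,cy)=(0.3500,0.9367)
member 9 (4-6): L=1.3660, (cx,cy)=(1.0000,0.0000)
member 10 (5-6): L=2.0390, (cx,cy)=(0.3153,-0.9490)
solve A·x = −loads:
  F[0-1] = -1493.3634 N (compression)
  F[0-2] = -1360.8419 N (compression)
  F[1-2] = +1514.0288 N (tension)
  F[1-3] = -945.6188 N (compression)
  F[2-3] = -1516.1494 N (compression)
  F[2-4] = -439.5659 N (compression)
  F[3-4] = +1466.4468 N (tension)
  F[3-5] = -1853.5585 N (compression)
  F[4-5] = +2809.8432 N (tension)
  F[4-6] = +870.0359 N (tension)
  F[5-6] = -2758.9982 N (compression)
  Rx@0 = +1848.7700 N
  Ry@0 = +1411.4037 N
  Ry@6 = +2618.2263 N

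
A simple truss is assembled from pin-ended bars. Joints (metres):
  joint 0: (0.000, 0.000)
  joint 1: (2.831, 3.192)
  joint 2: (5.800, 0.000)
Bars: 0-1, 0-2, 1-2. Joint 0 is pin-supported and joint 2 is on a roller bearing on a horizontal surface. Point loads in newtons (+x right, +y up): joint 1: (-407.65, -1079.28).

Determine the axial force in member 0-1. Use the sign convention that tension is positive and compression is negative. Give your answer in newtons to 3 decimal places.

-1038.337

N=3 nodes, M=3 members, R=3 reactions → 2N=6, M+R=6
member 0 (0-1): L=4.2665, (cx,cy)=(0.6635,0.7481)
member 1 (0-2): L=5.8000, (cx,cy)=(1.0000,0.0000)
member 2 (1-2): L=4.3593, (cx,cy)=(0.6811,-0.7322)
solve A·x = −loads:
  F[0-1] = -1038.3372 N (compression)
  F[0-2] = +281.3223 N (tension)
  F[1-2] = -413.0612 N (compression)
  Rx@0 = +407.6500 N
  Ry@0 = +776.8278 N
  Ry@2 = +302.4522 N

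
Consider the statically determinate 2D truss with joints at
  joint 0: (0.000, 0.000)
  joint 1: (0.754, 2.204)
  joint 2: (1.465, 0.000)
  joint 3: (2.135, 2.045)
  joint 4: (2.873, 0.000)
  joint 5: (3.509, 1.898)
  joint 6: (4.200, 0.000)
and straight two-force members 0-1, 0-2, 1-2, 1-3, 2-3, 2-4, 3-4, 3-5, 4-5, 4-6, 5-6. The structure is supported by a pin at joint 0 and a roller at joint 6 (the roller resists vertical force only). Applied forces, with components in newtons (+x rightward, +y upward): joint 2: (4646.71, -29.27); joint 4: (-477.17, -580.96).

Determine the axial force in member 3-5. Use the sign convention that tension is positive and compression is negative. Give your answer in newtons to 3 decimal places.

N=7 nodes, M=11 members, R=3 reactions → 2N=14, M+R=14
member 0 (0-1): L=2.3294, (cx,cy)=(0.3237,0.9462)
member 1 (0-2): L=1.4650, (cx,cy)=(1.0000,0.0000)
member 2 (1-2): L=2.3158, (cx,cy)=(0.3070,-0.9517)
member 3 (1-3): L=1.3901, (cx,cy)=(0.9934,-0.1144)
member 4 (2-3): L=2.1520, (cx,cy)=(0.3113,0.9503)
member 5 (2-4): L=1.4080, (cx,cy)=(1.0000,0.0000)
member 6 (3-4): L=2.1741, (cx,cy)=(0.3395,-0.9406)
member 7 (3-5): L=1.3818, (cx,cy)=(0.9943,-0.1064)
member 8 (4-5): L=2.0017, (cx,cy)=(0.3177,0.9482)
member 9 (4-6): L=1.3270, (cx,cy)=(1.0000,0.0000)
member 10 (5-6): L=2.0199, (cx,cy)=(0.3421,-0.9397)
solve A·x = −loads:
  F[0-1] = -214.1447 N (compression)
  F[0-2] = +4238.8560 N (tension)
  F[1-2] = +229.8195 N (tension)
  F[1-3] = -140.7982 N (compression)
  F[2-3] = -199.3590 N (compression)
  F[2-4] = -275.2266 N (compression)
  F[3-4] = +215.5811 N (tension)
  F[3-5] = -276.6930 N (compression)
  F[4-5] = +398.8466 N (tension)
  F[4-6] = +148.3990 N (tension)
  F[5-6] = -433.7873 N (compression)
  Rx@0 = -4169.5400 N
  Ry@0 = +202.6160 N
  Ry@6 = +407.6140 N

-276.693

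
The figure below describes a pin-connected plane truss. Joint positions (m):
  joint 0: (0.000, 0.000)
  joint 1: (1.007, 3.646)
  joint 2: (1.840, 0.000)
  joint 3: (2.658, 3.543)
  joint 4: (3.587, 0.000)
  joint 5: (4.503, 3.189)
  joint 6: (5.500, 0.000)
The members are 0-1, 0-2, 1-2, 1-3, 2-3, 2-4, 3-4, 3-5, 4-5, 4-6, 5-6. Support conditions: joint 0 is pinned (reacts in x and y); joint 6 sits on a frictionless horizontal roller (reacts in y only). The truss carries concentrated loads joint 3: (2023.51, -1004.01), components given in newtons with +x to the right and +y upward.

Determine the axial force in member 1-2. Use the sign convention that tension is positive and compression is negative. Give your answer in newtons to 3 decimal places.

-830.638

N=7 nodes, M=11 members, R=3 reactions → 2N=14, M+R=14
member 0 (0-1): L=3.7825, (cx,cy)=(0.2662,0.9639)
member 1 (0-2): L=1.8400, (cx,cy)=(1.0000,0.0000)
member 2 (1-2): L=3.7399, (cx,cy)=(0.2227,-0.9749)
member 3 (1-3): L=1.6542, (cx,cy)=(0.9981,-0.0623)
member 4 (2-3): L=3.6362, (cx,cy)=(0.2250,0.9744)
member 5 (2-4): L=1.7470, (cx,cy)=(1.0000,0.0000)
member 6 (3-4): L=3.6628, (cx,cy)=(0.2536,-0.9673)
member 7 (3-5): L=1.8787, (cx,cy)=(0.9821,-0.1884)
member 8 (4-5): L=3.3179, (cx,cy)=(0.2761,0.9611)
member 9 (4-6): L=1.9130, (cx,cy)=(1.0000,0.0000)
member 10 (5-6): L=3.3412, (cx,cy)=(0.2984,-0.9544)
solve A·x = −loads:
  F[0-1] = +814.0888 N (tension)
  F[0-2] = +1806.7788 N (tension)
  F[1-2] = -830.6376 N (compression)
  F[1-3] = +402.5205 N (tension)
  F[2-3] = +831.0742 N (tension)
  F[2-4] = +1434.8121 N (tension)
  F[3-4] = -1647.4663 N (compression)
  F[3-5] = -1035.5102 N (compression)
  F[4-5] = +1658.0322 N (tension)
  F[4-6] = +559.2201 N (tension)
  F[5-6] = -1874.0979 N (compression)
  Rx@0 = -2023.5100 N
  Ry@0 = -784.7090 N
  Ry@6 = +1788.7190 N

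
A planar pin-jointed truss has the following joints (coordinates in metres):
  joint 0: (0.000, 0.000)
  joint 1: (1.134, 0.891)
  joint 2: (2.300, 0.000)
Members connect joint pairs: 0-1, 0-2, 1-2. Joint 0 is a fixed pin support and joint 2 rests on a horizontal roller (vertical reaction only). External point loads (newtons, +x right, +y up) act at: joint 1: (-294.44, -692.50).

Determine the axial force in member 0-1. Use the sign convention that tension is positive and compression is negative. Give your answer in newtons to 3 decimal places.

N=3 nodes, M=3 members, R=3 reactions → 2N=6, M+R=6
member 0 (0-1): L=1.4422, (cx,cy)=(0.7863,0.6178)
member 1 (0-2): L=2.3000, (cx,cy)=(1.0000,0.0000)
member 2 (1-2): L=1.4675, (cx,cy)=(0.7946,-0.6072)
solve A·x = −loads:
  F[0-1] = -752.8564 N (compression)
  F[0-2] = +297.5448 N (tension)
  F[1-2] = -374.4724 N (compression)
  Rx@0 = +294.4400 N
  Ry@0 = +465.1309 N
  Ry@2 = +227.3691 N

-752.856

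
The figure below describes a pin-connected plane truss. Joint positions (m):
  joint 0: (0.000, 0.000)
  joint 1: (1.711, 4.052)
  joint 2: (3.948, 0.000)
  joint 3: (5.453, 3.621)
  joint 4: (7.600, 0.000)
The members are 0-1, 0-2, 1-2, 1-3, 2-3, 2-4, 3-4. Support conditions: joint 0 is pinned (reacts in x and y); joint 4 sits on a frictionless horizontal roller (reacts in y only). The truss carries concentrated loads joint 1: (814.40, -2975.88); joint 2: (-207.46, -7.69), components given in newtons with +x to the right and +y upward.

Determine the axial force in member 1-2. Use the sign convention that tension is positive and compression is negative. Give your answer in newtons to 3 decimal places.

N=5 nodes, M=7 members, R=3 reactions → 2N=10, M+R=10
member 0 (0-1): L=4.3984, (cx,cy)=(0.3890,0.9212)
member 1 (0-2): L=3.9480, (cx,cy)=(1.0000,0.0000)
member 2 (1-2): L=4.6285, (cx,cy)=(0.4833,-0.8754)
member 3 (1-3): L=3.7667, (cx,cy)=(0.9934,-0.1144)
member 4 (2-3): L=3.9213, (cx,cy)=(0.3838,0.9234)
member 5 (2-4): L=3.6520, (cx,cy)=(1.0000,0.0000)
member 6 (3-4): L=4.2097, (cx,cy)=(0.5100,-0.8602)
solve A·x = −loads:
  F[0-1] = -2035.7488 N (compression)
  F[0-2] = +1398.8505 N (tension)
  F[1-2] = -1116.7125 N (compression)
  F[1-3] = -1073.6420 N (compression)
  F[2-3] = +1067.0317 N (tension)
  F[2-4] = +657.0633 N (tension)
  F[3-4] = -1288.3158 N (compression)
  Rx@0 = -606.9400 N
  Ry@0 = +1875.4069 N
  Ry@4 = +1108.1631 N

-1116.712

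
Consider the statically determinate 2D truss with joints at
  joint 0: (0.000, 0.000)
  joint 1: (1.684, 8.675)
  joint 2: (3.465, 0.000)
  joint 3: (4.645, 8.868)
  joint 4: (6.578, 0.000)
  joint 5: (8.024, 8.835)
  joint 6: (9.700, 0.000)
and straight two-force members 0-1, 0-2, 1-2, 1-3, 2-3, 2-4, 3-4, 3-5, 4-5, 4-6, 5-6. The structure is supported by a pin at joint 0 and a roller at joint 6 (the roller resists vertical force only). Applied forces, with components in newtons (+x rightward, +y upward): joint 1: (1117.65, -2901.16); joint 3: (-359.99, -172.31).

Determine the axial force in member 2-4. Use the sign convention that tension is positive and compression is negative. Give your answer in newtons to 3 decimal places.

716.304

N=7 nodes, M=11 members, R=3 reactions → 2N=14, M+R=14
member 0 (0-1): L=8.8369, (cx,cy)=(0.1906,0.9817)
member 1 (0-2): L=3.4650, (cx,cy)=(1.0000,0.0000)
member 2 (1-2): L=8.8559, (cx,cy)=(0.2011,-0.9796)
member 3 (1-3): L=2.9673, (cx,cy)=(0.9979,0.0650)
member 4 (2-3): L=8.9462, (cx,cy)=(0.1319,0.9913)
member 5 (2-4): L=3.1130, (cx,cy)=(1.0000,0.0000)
member 6 (3-4): L=9.0762, (cx,cy)=(0.2130,-0.9771)
member 7 (3-5): L=3.3792, (cx,cy)=(1.0000,-0.0098)
member 8 (4-5): L=8.9525, (cx,cy)=(0.1615,0.9869)
member 9 (4-6): L=3.1220, (cx,cy)=(1.0000,0.0000)
member 10 (5-6): L=8.9926, (cx,cy)=(0.1864,-0.9825)
solve A·x = −loads:
  F[0-1] = -1850.7717 N (compression)
  F[0-2] = +1110.3500 N (tension)
  F[1-2] = -1188.8472 N (compression)
  F[1-3] = -1233.8659 N (compression)
  F[2-3] = +1174.8223 N (tension)
  F[2-4] = +716.3040 N (tension)
  F[3-4] = -1281.6889 N (compression)
  F[3-5] = -443.3588 N (compression)
  F[4-5] = +1268.9459 N (tension)
  F[4-6] = +238.3797 N (tension)
  F[5-6] = -1279.0245 N (compression)
  Rx@0 = -757.6600 N
  Ry@0 = +1816.8560 N
  Ry@6 = +1256.6140 N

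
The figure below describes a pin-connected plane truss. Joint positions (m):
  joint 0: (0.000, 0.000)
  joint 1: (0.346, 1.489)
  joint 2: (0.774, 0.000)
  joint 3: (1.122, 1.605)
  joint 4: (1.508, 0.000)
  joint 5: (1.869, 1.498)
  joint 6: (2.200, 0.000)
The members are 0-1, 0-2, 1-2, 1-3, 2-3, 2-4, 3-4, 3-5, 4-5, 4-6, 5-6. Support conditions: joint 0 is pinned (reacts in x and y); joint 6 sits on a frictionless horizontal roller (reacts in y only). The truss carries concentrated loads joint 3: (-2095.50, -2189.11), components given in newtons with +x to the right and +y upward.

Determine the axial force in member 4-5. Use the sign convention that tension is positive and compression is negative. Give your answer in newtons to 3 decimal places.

-396.993

N=7 nodes, M=11 members, R=3 reactions → 2N=14, M+R=14
member 0 (0-1): L=1.5287, (cx,cy)=(0.2263,0.9740)
member 1 (0-2): L=0.7740, (cx,cy)=(1.0000,0.0000)
member 2 (1-2): L=1.5493, (cx,cy)=(0.2763,-0.9611)
member 3 (1-3): L=0.7846, (cx,cy)=(0.9890,0.1478)
member 4 (2-3): L=1.6423, (cx,cy)=(0.2119,0.9773)
member 5 (2-4): L=0.7340, (cx,cy)=(1.0000,0.0000)
member 6 (3-4): L=1.6508, (cx,cy)=(0.2338,-0.9723)
member 7 (3-5): L=0.7546, (cx,cy)=(0.9899,-0.1418)
member 8 (4-5): L=1.5409, (cx,cy)=(0.2343,0.9722)
member 9 (4-6): L=0.6920, (cx,cy)=(1.0000,0.0000)
member 10 (5-6): L=1.5341, (cx,cy)=(0.2158,-0.9764)
solve A·x = −loads:
  F[0-1] = -2670.7366 N (compression)
  F[0-2] = -1491.0047 N (compression)
  F[1-2] = +2505.1011 N (tension)
  F[1-3] = -1310.9487 N (compression)
  F[2-3] = -2463.5567 N (compression)
  F[2-4] = -276.9328 N (compression)
  F[3-4] = +396.9485 N (tension)
  F[3-5] = +185.9930 N (tension)
  F[4-5] = -396.9927 N (compression)
  F[4-6] = -91.1060 N (compression)
  F[5-6] = +422.2619 N (tension)
  Rx@0 = +2095.5000 N
  Ry@0 = +2601.4264 N
  Ry@6 = -412.3164 N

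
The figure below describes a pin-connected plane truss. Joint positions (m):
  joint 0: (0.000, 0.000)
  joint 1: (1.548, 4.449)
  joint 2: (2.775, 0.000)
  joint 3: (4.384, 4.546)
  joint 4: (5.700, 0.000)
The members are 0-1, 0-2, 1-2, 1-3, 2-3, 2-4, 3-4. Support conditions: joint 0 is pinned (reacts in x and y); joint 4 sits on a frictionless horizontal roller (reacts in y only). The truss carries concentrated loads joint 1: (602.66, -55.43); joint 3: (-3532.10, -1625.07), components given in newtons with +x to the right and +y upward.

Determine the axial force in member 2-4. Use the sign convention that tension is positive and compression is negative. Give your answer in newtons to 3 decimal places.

-313.131

N=5 nodes, M=7 members, R=3 reactions → 2N=10, M+R=10
member 0 (0-1): L=4.7106, (cx,cy)=(0.3286,0.9445)
member 1 (0-2): L=2.7750, (cx,cy)=(1.0000,0.0000)
member 2 (1-2): L=4.6151, (cx,cy)=(0.2659,-0.9640)
member 3 (1-3): L=2.8377, (cx,cy)=(0.9994,0.0342)
member 4 (2-3): L=4.8223, (cx,cy)=(0.3337,0.9427)
member 5 (2-4): L=2.9250, (cx,cy)=(1.0000,0.0000)
member 6 (3-4): L=4.7326, (cx,cy)=(0.2781,-0.9606)
solve A·x = −loads:
  F[0-1] = -2924.6062 N (compression)
  F[0-2] = -1968.3576 N (compression)
  F[1-2] = +2726.6024 N (tension)
  F[1-3] = -2289.9930 N (compression)
  F[2-3] = -2788.2518 N (compression)
  F[2-4] = -313.1306 N (compression)
  F[3-4] = +1126.0923 N (tension)
  Rx@0 = +2929.4400 N
  Ry@0 = +2762.1807 N
  Ry@4 = -1081.6807 N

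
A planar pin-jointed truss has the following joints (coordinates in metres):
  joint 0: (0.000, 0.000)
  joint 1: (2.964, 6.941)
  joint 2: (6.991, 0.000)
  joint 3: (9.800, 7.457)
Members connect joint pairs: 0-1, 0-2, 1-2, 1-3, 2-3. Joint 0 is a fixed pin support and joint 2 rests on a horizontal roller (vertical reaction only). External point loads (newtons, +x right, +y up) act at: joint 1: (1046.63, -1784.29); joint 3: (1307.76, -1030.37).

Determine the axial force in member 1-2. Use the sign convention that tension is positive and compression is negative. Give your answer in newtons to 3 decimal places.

-4014.978

N=4 nodes, M=5 members, R=3 reactions → 2N=8, M+R=8
member 0 (0-1): L=7.5474, (cx,cy)=(0.3927,0.9197)
member 1 (0-2): L=6.9910, (cx,cy)=(1.0000,0.0000)
member 2 (1-2): L=8.0246, (cx,cy)=(0.5018,-0.8650)
member 3 (1-3): L=6.8554, (cx,cy)=(0.9972,0.0753)
member 4 (2-3): L=7.9685, (cx,cy)=(0.3525,0.9358)
solve A·x = −loads:
  F[0-1] = +1979.3038 N (tension)
  F[0-2] = +1577.0785 N (tension)
  F[1-2] = -4014.9777 N (compression)
  F[1-3] = +1750.4908 N (tension)
  F[2-3] = -1241.8444 N (compression)
  Rx@0 = -2354.3900 N
  Ry@0 = -1820.2830 N
  Ry@2 = +4634.9430 N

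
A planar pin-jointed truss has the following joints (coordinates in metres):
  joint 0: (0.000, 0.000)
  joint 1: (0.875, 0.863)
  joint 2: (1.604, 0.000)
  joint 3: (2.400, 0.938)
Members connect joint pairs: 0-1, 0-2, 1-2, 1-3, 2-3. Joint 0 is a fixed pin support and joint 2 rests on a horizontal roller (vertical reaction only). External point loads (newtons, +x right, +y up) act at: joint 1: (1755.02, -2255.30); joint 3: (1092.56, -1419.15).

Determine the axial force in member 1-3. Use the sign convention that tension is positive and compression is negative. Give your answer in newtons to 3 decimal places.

2399.803

N=4 nodes, M=5 members, R=3 reactions → 2N=8, M+R=8
member 0 (0-1): L=1.2290, (cx,cy)=(0.7120,0.7022)
member 1 (0-2): L=1.6040, (cx,cy)=(1.0000,0.0000)
member 2 (1-2): L=1.1297, (cx,cy)=(0.6453,-0.7639)
member 3 (1-3): L=1.5268, (cx,cy)=(0.9988,0.0491)
member 4 (2-3): L=1.2302, (cx,cy)=(0.6470,0.7625)
solve A·x = −loads:
  F[0-1] = +1797.7971 N (tension)
  F[0-2] = +1567.5988 N (tension)
  F[1-2] = -4450.5081 N (compression)
  F[1-3] = +2399.8028 N (tension)
  F[2-3] = -2015.8822 N (compression)
  Rx@0 = -2847.5800 N
  Ry@0 = -1262.4272 N
  Ry@2 = +4936.8772 N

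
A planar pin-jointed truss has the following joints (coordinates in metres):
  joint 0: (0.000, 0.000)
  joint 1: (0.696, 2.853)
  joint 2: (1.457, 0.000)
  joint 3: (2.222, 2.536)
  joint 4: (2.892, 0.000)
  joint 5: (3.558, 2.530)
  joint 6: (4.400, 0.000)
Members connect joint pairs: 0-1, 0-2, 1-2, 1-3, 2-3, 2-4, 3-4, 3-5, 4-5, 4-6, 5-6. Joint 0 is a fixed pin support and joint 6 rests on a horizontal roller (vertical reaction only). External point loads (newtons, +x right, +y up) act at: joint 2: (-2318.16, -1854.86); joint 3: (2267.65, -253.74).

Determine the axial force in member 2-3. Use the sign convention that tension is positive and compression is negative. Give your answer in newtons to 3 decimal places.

N=7 nodes, M=11 members, R=3 reactions → 2N=14, M+R=14
member 0 (0-1): L=2.9367, (cx,cy)=(0.2370,0.9715)
member 1 (0-2): L=1.4570, (cx,cy)=(1.0000,0.0000)
member 2 (1-2): L=2.9527, (cx,cy)=(0.2577,-0.9662)
member 3 (1-3): L=1.5586, (cx,cy)=(0.9791,-0.2034)
member 4 (2-3): L=2.6489, (cx,cy)=(0.2888,0.9574)
member 5 (2-4): L=1.4350, (cx,cy)=(1.0000,0.0000)
member 6 (3-4): L=2.6230, (cx,cy)=(0.2554,-0.9668)
member 7 (3-5): L=1.3360, (cx,cy)=(1.0000,-0.0045)
member 8 (4-5): L=2.6162, (cx,cy)=(0.2546,0.9671)
member 9 (4-6): L=1.5080, (cx,cy)=(1.0000,0.0000)
member 10 (5-6): L=2.6664, (cx,cy)=(0.3158,-0.9488)
solve A·x = −loads:
  F[0-1] = -60.9966 N (compression)
  F[0-2] = -36.0536 N (compression)
  F[1-2] = +68.2186 N (tension)
  F[1-3] = -32.7221 N (compression)
  F[2-3] = +1868.5679 N (tension)
  F[2-4] = +1760.0415 N (tension)
  F[3-4] = -2113.9890 N (compression)
  F[3-5] = -1220.0745 N (compression)
  F[4-5] = +2113.4915 N (tension)
  F[4-6] = +682.0337 N (tension)
  F[5-6] = -2159.8541 N (compression)
  Rx@0 = +50.5100 N
  Ry@0 = +59.2587 N
  Ry@6 = +2049.3413 N

1868.568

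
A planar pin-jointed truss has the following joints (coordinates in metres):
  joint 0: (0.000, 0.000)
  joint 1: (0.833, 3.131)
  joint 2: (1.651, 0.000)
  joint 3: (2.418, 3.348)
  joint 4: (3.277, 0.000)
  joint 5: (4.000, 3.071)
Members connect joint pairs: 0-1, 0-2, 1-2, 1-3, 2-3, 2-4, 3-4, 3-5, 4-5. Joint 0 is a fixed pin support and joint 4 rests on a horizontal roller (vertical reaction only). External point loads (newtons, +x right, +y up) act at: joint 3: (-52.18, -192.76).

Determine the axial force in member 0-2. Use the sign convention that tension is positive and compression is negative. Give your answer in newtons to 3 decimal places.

N=6 nodes, M=9 members, R=3 reactions → 2N=12, M+R=12
member 0 (0-1): L=3.2399, (cx,cy)=(0.2571,0.9664)
member 1 (0-2): L=1.6510, (cx,cy)=(1.0000,0.0000)
member 2 (1-2): L=3.2361, (cx,cy)=(0.2528,-0.9675)
member 3 (1-3): L=1.5998, (cx,cy)=(0.9908,0.1356)
member 4 (2-3): L=3.4347, (cx,cy)=(0.2233,0.9747)
member 5 (2-4): L=1.6260, (cx,cy)=(1.0000,0.0000)
member 6 (3-4): L=3.4564, (cx,cy)=(0.2485,-0.9686)
member 7 (3-5): L=1.6061, (cx,cy)=(0.9850,-0.1725)
member 8 (4-5): L=3.1550, (cx,cy)=(0.2292,0.9734)
solve A·x = −loads:
  F[0-1] = -107.4509 N (compression)
  F[0-2] = -24.5538 N (compression)
  F[1-2] = +99.8436 N (tension)
  F[1-3] = -53.3572 N (compression)
  F[2-3] = -99.1037 N (compression)
  F[2-4] = +22.8146 N (tension)
  F[3-4] = -91.8014 N (compression)
  F[3-5] = +0.0000 N (tension)
  F[4-5] = -0.0000 N (compression)
  Rx@0 = +52.1800 N
  Ry@0 = +103.8387 N
  Ry@4 = +88.9213 N

-24.554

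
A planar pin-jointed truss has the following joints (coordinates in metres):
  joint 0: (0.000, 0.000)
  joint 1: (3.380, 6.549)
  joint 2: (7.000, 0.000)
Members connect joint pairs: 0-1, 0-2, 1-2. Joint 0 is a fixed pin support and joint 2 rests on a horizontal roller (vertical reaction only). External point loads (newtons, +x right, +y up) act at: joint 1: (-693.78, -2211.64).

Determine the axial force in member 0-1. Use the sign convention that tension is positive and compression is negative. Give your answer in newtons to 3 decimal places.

N=3 nodes, M=3 members, R=3 reactions → 2N=6, M+R=6
member 0 (0-1): L=7.3698, (cx,cy)=(0.4586,0.8886)
member 1 (0-2): L=7.0000, (cx,cy)=(1.0000,0.0000)
member 2 (1-2): L=7.4829, (cx,cy)=(0.4838,-0.8752)
solve A·x = −loads:
  F[0-1] = -2017.5090 N (compression)
  F[0-2] = +231.5083 N (tension)
  F[1-2] = -478.5508 N (compression)
  Rx@0 = +693.7800 N
  Ry@0 = +1792.8146 N
  Ry@2 = +418.8254 N

-2017.509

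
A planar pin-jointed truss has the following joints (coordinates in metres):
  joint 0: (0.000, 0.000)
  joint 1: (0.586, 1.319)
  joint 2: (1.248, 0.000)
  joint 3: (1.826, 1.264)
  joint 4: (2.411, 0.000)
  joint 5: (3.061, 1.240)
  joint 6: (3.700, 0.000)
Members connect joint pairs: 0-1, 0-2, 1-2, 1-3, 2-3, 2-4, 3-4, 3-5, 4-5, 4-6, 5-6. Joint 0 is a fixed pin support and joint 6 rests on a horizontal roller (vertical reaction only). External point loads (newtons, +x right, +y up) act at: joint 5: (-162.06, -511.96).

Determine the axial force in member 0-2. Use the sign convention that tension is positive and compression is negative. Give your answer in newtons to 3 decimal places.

-98.649

N=7 nodes, M=11 members, R=3 reactions → 2N=14, M+R=14
member 0 (0-1): L=1.4433, (cx,cy)=(0.4060,0.9139)
member 1 (0-2): L=1.2480, (cx,cy)=(1.0000,0.0000)
member 2 (1-2): L=1.4758, (cx,cy)=(0.4486,-0.8937)
member 3 (1-3): L=1.2412, (cx,cy)=(0.9990,-0.0443)
member 4 (2-3): L=1.3899, (cx,cy)=(0.4159,0.9094)
member 5 (2-4): L=1.1630, (cx,cy)=(1.0000,0.0000)
member 6 (3-4): L=1.3928, (cx,cy)=(0.4200,-0.9075)
member 7 (3-5): L=1.2352, (cx,cy)=(0.9998,-0.0194)
member 8 (4-5): L=1.4000, (cx,cy)=(0.4643,0.8857)
member 9 (4-6): L=1.2890, (cx,cy)=(1.0000,0.0000)
member 10 (5-6): L=1.3950, (cx,cy)=(0.4581,-0.8889)
solve A·x = −loads:
  F[0-1] = -156.1809 N (compression)
  F[0-2] = -98.6490 N (compression)
  F[1-2] = +166.5515 N (tension)
  F[1-3] = -138.2565 N (compression)
  F[2-3] = -163.6801 N (compression)
  F[2-4] = +44.1290 N (tension)
  F[3-4] = +163.1566 N (tension)
  F[3-5] = -274.7690 N (compression)
  F[4-5] = -167.1773 N (compression)
  F[4-6] = +190.2731 N (tension)
  F[5-6] = -415.3739 N (compression)
  Rx@0 = +162.0600 N
  Ry@0 = +142.7289 N
  Ry@6 = +369.2311 N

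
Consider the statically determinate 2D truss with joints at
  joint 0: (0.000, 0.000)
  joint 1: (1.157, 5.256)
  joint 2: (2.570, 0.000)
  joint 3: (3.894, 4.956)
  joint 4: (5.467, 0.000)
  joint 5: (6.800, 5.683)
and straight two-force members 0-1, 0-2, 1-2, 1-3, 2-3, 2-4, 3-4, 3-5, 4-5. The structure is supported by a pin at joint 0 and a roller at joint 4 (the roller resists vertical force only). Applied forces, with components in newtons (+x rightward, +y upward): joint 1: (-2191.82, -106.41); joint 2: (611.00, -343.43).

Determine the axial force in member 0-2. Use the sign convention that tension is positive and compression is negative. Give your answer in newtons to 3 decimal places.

-1058.430

N=6 nodes, M=9 members, R=3 reactions → 2N=12, M+R=12
member 0 (0-1): L=5.3818, (cx,cy)=(0.2150,0.9766)
member 1 (0-2): L=2.5700, (cx,cy)=(1.0000,0.0000)
member 2 (1-2): L=5.4426, (cx,cy)=(0.2596,-0.9657)
member 3 (1-3): L=2.7534, (cx,cy)=(0.9940,-0.1090)
member 4 (2-3): L=5.1298, (cx,cy)=(0.2581,0.9661)
member 5 (2-4): L=2.8970, (cx,cy)=(1.0000,0.0000)
member 6 (3-4): L=5.1996, (cx,cy)=(0.3025,-0.9531)
member 7 (3-5): L=2.9956, (cx,cy)=(0.9701,0.2427)
member 8 (4-5): L=5.8372, (cx,cy)=(0.2284,0.9736)
solve A·x = −loads:
  F[0-1] = -2429.9187 N (compression)
  F[0-2] = -1058.4305 N (compression)
  F[1-2] = +2223.2022 N (tension)
  F[1-3] = +1098.7896 N (tension)
  F[2-3] = -1866.7919 N (compression)
  F[2-4] = -610.4301 N (compression)
  F[3-4] = +2017.8113 N (tension)
  F[3-5] = -0.0000 N (compression)
  F[4-5] = -0.0000 N (compression)
  Rx@0 = +1580.8200 N
  Ry@0 = +2373.1022 N
  Ry@4 = -1923.2622 N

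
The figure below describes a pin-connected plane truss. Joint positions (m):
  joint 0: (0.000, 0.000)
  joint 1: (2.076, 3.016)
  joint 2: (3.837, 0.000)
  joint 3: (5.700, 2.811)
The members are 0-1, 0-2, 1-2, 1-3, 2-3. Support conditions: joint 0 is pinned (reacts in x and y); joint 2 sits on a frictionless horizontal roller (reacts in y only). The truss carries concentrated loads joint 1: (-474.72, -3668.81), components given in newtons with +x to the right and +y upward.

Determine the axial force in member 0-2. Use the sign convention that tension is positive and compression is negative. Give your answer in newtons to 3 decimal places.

941.140

N=4 nodes, M=5 members, R=3 reactions → 2N=8, M+R=8
member 0 (0-1): L=3.6614, (cx,cy)=(0.5670,0.8237)
member 1 (0-2): L=3.8370, (cx,cy)=(1.0000,0.0000)
member 2 (1-2): L=3.4925, (cx,cy)=(0.5042,-0.8636)
member 3 (1-3): L=3.6298, (cx,cy)=(0.9984,-0.0565)
member 4 (2-3): L=3.3723, (cx,cy)=(0.5524,0.8336)
solve A·x = −loads:
  F[0-1] = -2497.1419 N (compression)
  F[0-2] = +941.1404 N (tension)
  F[1-2] = -1866.5013 N (compression)
  F[1-3] = -0.0000 N (compression)
  F[2-3] = +0.0000 N (tension)
  Rx@0 = +474.7200 N
  Ry@0 = +2056.9533 N
  Ry@2 = +1611.8567 N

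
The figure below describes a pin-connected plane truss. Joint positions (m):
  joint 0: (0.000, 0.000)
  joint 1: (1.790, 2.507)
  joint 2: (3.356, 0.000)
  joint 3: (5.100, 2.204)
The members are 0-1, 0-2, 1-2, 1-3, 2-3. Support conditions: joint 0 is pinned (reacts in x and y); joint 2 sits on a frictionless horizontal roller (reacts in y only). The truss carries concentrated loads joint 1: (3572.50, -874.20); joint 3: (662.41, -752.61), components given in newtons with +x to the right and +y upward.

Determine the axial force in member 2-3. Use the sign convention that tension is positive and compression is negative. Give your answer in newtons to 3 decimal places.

N=4 nodes, M=5 members, R=3 reactions → 2N=8, M+R=8
member 0 (0-1): L=3.0804, (cx,cy)=(0.5811,0.8138)
member 1 (0-2): L=3.3560, (cx,cy)=(1.0000,0.0000)
member 2 (1-2): L=2.9559, (cx,cy)=(0.5298,-0.8481)
member 3 (1-3): L=3.3238, (cx,cy)=(0.9958,-0.0912)
member 4 (2-3): L=2.8105, (cx,cy)=(0.6205,0.7842)
solve A·x = −loads:
  F[0-1] = +3793.0381 N (tension)
  F[0-2] = +2030.8338 N (tension)
  F[1-2] = -4797.0321 N (compression)
  F[1-3] = +1177.8813 N (tension)
  F[2-3] = -822.8040 N (compression)
  Rx@0 = -4234.9100 N
  Ry@0 = -3086.9380 N
  Ry@2 = +4713.7480 N

-822.804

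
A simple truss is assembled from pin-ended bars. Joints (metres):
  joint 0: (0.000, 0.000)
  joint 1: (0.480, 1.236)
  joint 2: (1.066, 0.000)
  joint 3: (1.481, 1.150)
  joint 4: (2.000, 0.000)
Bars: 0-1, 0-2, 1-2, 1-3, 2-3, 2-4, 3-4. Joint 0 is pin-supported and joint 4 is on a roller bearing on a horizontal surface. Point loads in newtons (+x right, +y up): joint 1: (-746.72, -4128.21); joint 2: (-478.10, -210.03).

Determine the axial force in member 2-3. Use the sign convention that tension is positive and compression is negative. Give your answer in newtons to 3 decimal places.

N=5 nodes, M=7 members, R=3 reactions → 2N=10, M+R=10
member 0 (0-1): L=1.3259, (cx,cy)=(0.3620,0.9322)
member 1 (0-2): L=1.0660, (cx,cy)=(1.0000,0.0000)
member 2 (1-2): L=1.3679, (cx,cy)=(0.4284,-0.9036)
member 3 (1-3): L=1.0047, (cx,cy)=(0.9963,-0.0856)
member 4 (2-3): L=1.2226, (cx,cy)=(0.3394,0.9406)
member 5 (2-4): L=0.9340, (cx,cy)=(1.0000,0.0000)
member 6 (3-4): L=1.2617, (cx,cy)=(0.4114,-0.9115)
solve A·x = −loads:
  F[0-1] = -3965.9923 N (compression)
  F[0-2] = +210.9068 N (tension)
  F[1-2] = -429.1938 N (compression)
  F[1-3] = -507.0008 N (compression)
  F[2-3] = +635.5815 N (tension)
  F[2-4] = +289.3959 N (tension)
  F[3-4] = -703.5220 N (compression)
  Rx@0 = +1224.8200 N
  Ry@0 = +3696.9966 N
  Ry@4 = +641.2434 N

635.582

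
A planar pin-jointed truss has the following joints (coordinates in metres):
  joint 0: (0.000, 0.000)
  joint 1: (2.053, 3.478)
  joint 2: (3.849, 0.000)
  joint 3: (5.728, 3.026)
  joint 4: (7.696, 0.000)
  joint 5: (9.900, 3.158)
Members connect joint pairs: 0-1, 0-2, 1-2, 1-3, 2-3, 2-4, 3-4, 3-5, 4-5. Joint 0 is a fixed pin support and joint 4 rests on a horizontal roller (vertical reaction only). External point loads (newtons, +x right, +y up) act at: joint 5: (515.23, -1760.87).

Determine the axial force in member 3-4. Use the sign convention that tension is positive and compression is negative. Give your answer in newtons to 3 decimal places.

N=6 nodes, M=9 members, R=3 reactions → 2N=12, M+R=12
member 0 (0-1): L=4.0387, (cx,cy)=(0.5083,0.8612)
member 1 (0-2): L=3.8490, (cx,cy)=(1.0000,0.0000)
member 2 (1-2): L=3.9143, (cx,cy)=(0.4588,-0.8885)
member 3 (1-3): L=3.7027, (cx,cy)=(0.9925,-0.1221)
member 4 (2-3): L=3.5619, (cx,cy)=(0.5275,0.8495)
member 5 (2-4): L=3.8470, (cx,cy)=(1.0000,0.0000)
member 6 (3-4): L=3.6097, (cx,cy)=(0.5452,-0.8383)
member 7 (3-5): L=4.1741, (cx,cy)=(0.9995,0.0316)
member 8 (4-5): L=3.8510, (cx,cy)=(0.5723,0.8200)
solve A·x = −loads:
  F[0-1] = +831.0894 N (tension)
  F[0-2] = +92.7633 N (tension)
  F[1-2] = -922.5686 N (compression)
  F[1-3] = +852.1374 N (tension)
  F[2-3] = +964.9061 N (tension)
  F[2-4] = -839.5451 N (compression)
  F[3-4] = -786.4364 N (compression)
  F[3-5] = +1784.4347 N (tension)
  F[4-5] = -2216.1220 N (compression)
  Rx@0 = -515.2300 N
  Ry@0 = -715.7035 N
  Ry@4 = +2476.5735 N

-786.436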